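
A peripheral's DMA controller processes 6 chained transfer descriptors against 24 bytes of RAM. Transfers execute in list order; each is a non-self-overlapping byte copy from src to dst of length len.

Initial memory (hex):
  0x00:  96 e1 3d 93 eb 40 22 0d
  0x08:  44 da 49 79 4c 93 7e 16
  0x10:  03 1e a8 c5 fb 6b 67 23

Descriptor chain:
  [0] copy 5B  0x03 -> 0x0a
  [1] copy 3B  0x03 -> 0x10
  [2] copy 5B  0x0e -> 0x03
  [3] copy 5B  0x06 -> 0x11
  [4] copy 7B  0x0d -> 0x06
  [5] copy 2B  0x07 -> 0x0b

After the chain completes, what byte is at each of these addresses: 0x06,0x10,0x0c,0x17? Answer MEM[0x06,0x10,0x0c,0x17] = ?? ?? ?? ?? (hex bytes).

D0: mem[0x0a..0x0e] <- [93 eb 40 22 0d]
D1: mem[0x10..0x12] <- [93 eb 40]
D2: mem[0x03..0x07] <- [0d 16 93 eb 40]
D3: mem[0x11..0x15] <- [eb 40 44 da 93]
D4: mem[0x06..0x0c] <- [22 0d 16 93 eb 40 44]
D5: mem[0x0b..0x0c] <- [0d 16]
query mem[0x06]=0x22, mem[0x10]=0x93, mem[0x0c]=0x16, mem[0x17]=0x23

MEM[0x06,0x10,0x0c,0x17] = 22 93 16 23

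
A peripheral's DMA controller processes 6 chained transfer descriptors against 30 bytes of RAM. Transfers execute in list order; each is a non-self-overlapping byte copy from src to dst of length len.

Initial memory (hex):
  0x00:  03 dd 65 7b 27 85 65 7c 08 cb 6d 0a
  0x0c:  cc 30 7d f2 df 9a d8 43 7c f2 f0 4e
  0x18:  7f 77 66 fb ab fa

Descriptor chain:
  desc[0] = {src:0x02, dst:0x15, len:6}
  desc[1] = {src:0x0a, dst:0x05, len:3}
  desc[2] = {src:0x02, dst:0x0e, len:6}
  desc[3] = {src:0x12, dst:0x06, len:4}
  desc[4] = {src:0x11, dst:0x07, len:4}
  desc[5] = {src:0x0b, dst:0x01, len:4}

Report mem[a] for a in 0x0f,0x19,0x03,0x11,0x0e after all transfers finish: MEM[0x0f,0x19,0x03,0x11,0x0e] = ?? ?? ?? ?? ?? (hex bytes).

MEM[0x0f,0x19,0x03,0x11,0x0e] = 7b 65 30 6d 65

[0] 0x02->0x15 len=6 : 65 7b 27 85 65 7c
[1] 0x0a->0x05 len=3 : 6d 0a cc
[2] 0x02->0x0e len=6 : 65 7b 27 6d 0a cc
[3] 0x12->0x06 len=4 : 0a cc 7c 65
[4] 0x11->0x07 len=4 : 6d 0a cc 7c
[5] 0x0b->0x01 len=4 : 0a cc 30 65
query mem[0x0f]=0x7b, mem[0x19]=0x65, mem[0x03]=0x30, mem[0x11]=0x6d, mem[0x0e]=0x65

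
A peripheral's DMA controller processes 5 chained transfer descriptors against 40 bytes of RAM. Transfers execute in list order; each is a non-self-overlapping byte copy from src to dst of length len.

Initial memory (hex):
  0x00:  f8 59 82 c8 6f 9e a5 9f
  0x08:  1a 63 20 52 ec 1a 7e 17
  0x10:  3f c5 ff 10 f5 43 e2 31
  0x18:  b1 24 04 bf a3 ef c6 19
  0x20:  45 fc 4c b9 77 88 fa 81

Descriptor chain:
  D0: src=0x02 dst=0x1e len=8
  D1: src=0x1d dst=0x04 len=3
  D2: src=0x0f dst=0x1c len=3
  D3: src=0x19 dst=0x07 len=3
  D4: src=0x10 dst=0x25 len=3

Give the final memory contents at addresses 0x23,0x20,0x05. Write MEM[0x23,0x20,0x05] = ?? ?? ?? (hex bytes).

MEM[0x23,0x20,0x05] = 9f 6f 82

#0 dst[0x1e+8] := {0x82,0xc8,0x6f,0x9e,0xa5,0x9f,0x1a,0x63}
#1 dst[0x04+3] := {0xef,0x82,0xc8}
#2 dst[0x1c+3] := {0x17,0x3f,0xc5}
#3 dst[0x07+3] := {0x24,0x04,0xbf}
#4 dst[0x25+3] := {0x3f,0xc5,0xff}
query mem[0x23]=0x9f, mem[0x20]=0x6f, mem[0x05]=0x82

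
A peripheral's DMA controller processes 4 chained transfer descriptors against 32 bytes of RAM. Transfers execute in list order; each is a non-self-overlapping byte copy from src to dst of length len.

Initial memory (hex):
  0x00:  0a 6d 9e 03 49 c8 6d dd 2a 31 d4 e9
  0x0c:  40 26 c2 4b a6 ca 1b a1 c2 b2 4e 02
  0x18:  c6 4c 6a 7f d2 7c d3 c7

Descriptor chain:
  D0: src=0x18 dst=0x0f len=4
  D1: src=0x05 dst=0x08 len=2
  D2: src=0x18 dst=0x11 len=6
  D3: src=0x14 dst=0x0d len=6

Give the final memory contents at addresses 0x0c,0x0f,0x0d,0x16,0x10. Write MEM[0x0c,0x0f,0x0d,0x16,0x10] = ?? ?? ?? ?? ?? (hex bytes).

MEM[0x0c,0x0f,0x0d,0x16,0x10] = 40 7c 7f 7c 02

D0: mem[0x0f..0x12] <- [c6 4c 6a 7f]
D1: mem[0x08..0x09] <- [c8 6d]
D2: mem[0x11..0x16] <- [c6 4c 6a 7f d2 7c]
D3: mem[0x0d..0x12] <- [7f d2 7c 02 c6 4c]
query mem[0x0c]=0x40, mem[0x0f]=0x7c, mem[0x0d]=0x7f, mem[0x16]=0x7c, mem[0x10]=0x02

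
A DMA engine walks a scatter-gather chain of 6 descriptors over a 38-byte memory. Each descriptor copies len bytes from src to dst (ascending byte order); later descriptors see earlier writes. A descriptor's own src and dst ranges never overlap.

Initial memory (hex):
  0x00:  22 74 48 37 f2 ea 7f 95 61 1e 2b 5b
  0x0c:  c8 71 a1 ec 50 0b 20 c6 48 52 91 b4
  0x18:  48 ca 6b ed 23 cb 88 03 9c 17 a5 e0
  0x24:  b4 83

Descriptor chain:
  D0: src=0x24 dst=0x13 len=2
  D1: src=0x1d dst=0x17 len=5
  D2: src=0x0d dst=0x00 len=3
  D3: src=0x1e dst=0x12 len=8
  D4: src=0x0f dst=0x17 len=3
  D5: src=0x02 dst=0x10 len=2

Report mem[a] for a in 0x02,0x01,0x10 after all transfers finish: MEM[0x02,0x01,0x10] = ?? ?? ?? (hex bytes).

MEM[0x02,0x01,0x10] = ec a1 ec

[0] 0x24->0x13 len=2 : b4 83
[1] 0x1d->0x17 len=5 : cb 88 03 9c 17
[2] 0x0d->0x00 len=3 : 71 a1 ec
[3] 0x1e->0x12 len=8 : 88 03 9c 17 a5 e0 b4 83
[4] 0x0f->0x17 len=3 : ec 50 0b
[5] 0x02->0x10 len=2 : ec 37
query mem[0x02]=0xec, mem[0x01]=0xa1, mem[0x10]=0xec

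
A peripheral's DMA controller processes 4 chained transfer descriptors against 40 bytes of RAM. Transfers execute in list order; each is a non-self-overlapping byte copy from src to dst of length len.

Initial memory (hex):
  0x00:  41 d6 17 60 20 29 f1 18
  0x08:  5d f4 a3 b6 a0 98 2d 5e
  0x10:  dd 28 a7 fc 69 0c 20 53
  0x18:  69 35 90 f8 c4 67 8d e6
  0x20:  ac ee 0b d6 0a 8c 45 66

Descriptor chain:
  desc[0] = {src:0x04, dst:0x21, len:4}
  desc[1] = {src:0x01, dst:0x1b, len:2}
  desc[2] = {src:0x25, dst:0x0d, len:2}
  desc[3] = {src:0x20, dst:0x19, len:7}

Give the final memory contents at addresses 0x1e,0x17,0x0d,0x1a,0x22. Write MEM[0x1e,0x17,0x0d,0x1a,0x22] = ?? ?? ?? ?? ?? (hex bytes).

MEM[0x1e,0x17,0x0d,0x1a,0x22] = 8c 53 8c 20 29

  after D0: wrote 4B at 0x21 = 2029f118
  after D1: wrote 2B at 0x1b = d617
  after D2: wrote 2B at 0x0d = 8c45
  after D3: wrote 7B at 0x19 = ac2029f1188c45
query mem[0x1e]=0x8c, mem[0x17]=0x53, mem[0x0d]=0x8c, mem[0x1a]=0x20, mem[0x22]=0x29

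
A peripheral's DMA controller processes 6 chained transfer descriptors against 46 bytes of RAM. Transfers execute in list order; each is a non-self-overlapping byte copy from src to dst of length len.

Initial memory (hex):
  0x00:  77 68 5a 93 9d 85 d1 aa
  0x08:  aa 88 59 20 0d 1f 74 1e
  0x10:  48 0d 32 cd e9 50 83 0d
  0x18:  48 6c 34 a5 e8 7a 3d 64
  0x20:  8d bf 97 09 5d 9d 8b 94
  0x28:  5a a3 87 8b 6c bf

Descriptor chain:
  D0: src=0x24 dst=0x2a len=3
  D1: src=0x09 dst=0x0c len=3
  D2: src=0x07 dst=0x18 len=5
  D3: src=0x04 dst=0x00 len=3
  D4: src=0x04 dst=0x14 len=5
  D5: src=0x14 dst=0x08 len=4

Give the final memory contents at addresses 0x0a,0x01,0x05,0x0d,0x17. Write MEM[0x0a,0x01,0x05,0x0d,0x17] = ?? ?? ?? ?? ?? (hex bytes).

#0 dst[0x2a+3] := {0x5d,0x9d,0x8b}
#1 dst[0x0c+3] := {0x88,0x59,0x20}
#2 dst[0x18+5] := {0xaa,0xaa,0x88,0x59,0x20}
#3 dst[0x00+3] := {0x9d,0x85,0xd1}
#4 dst[0x14+5] := {0x9d,0x85,0xd1,0xaa,0xaa}
#5 dst[0x08+4] := {0x9d,0x85,0xd1,0xaa}
query mem[0x0a]=0xd1, mem[0x01]=0x85, mem[0x05]=0x85, mem[0x0d]=0x59, mem[0x17]=0xaa

MEM[0x0a,0x01,0x05,0x0d,0x17] = d1 85 85 59 aa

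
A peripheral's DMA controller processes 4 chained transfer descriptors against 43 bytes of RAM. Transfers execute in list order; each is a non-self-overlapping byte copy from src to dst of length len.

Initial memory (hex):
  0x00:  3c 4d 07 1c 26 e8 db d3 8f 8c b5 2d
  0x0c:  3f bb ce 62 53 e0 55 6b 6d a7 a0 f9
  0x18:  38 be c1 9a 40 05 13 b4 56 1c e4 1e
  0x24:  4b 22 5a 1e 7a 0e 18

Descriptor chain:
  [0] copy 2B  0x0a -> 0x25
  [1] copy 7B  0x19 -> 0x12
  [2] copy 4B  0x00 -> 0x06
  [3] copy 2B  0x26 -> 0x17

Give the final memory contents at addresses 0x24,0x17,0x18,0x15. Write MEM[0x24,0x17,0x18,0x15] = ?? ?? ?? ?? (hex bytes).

MEM[0x24,0x17,0x18,0x15] = 4b 2d 1e 40

  after D0: wrote 2B at 0x25 = b52d
  after D1: wrote 7B at 0x12 = bec19a400513b4
  after D2: wrote 4B at 0x06 = 3c4d071c
  after D3: wrote 2B at 0x17 = 2d1e
query mem[0x24]=0x4b, mem[0x17]=0x2d, mem[0x18]=0x1e, mem[0x15]=0x40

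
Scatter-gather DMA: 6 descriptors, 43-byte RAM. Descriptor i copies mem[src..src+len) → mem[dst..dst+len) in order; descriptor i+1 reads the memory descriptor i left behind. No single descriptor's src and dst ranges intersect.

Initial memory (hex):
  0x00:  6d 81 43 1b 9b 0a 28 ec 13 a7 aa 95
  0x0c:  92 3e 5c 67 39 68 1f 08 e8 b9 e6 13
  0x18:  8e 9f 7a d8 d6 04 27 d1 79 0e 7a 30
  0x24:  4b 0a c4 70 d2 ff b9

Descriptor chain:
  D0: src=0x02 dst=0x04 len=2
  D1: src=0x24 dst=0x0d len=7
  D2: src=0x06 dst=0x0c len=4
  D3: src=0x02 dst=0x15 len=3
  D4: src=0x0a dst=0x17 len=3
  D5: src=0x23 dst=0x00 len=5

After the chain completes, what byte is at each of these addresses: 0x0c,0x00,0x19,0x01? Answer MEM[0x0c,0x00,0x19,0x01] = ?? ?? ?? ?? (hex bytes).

MEM[0x0c,0x00,0x19,0x01] = 28 30 28 4b

#0 dst[0x04+2] := {0x43,0x1b}
#1 dst[0x0d+7] := {0x4b,0x0a,0xc4,0x70,0xd2,0xff,0xb9}
#2 dst[0x0c+4] := {0x28,0xec,0x13,0xa7}
#3 dst[0x15+3] := {0x43,0x1b,0x43}
#4 dst[0x17+3] := {0xaa,0x95,0x28}
#5 dst[0x00+5] := {0x30,0x4b,0x0a,0xc4,0x70}
query mem[0x0c]=0x28, mem[0x00]=0x30, mem[0x19]=0x28, mem[0x01]=0x4b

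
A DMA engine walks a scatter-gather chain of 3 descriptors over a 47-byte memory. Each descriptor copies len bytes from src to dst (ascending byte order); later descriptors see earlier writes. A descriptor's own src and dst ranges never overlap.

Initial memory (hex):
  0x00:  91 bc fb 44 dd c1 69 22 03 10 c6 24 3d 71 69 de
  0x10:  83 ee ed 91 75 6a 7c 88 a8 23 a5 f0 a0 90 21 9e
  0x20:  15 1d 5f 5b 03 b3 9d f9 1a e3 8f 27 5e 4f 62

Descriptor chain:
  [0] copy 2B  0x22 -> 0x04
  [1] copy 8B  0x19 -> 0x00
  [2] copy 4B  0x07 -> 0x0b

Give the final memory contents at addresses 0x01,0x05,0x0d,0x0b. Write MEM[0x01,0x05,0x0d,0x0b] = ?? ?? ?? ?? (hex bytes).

MEM[0x01,0x05,0x0d,0x0b] = a5 21 10 15

#0 dst[0x04+2] := {0x5f,0x5b}
#1 dst[0x00+8] := {0x23,0xa5,0xf0,0xa0,0x90,0x21,0x9e,0x15}
#2 dst[0x0b+4] := {0x15,0x03,0x10,0xc6}
query mem[0x01]=0xa5, mem[0x05]=0x21, mem[0x0d]=0x10, mem[0x0b]=0x15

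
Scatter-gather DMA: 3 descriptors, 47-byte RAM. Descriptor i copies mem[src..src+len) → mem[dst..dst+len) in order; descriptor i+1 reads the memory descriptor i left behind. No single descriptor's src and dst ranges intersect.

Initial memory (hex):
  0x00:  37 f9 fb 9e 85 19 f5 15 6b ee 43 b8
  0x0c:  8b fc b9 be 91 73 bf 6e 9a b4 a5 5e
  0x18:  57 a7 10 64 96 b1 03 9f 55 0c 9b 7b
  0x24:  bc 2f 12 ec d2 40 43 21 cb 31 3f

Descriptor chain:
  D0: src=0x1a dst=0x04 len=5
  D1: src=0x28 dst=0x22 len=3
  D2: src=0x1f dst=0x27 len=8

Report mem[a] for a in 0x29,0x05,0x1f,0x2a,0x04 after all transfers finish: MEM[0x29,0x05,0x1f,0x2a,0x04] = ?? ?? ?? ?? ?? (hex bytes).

D0: mem[0x04..0x08] <- [10 64 96 b1 03]
D1: mem[0x22..0x24] <- [d2 40 43]
D2: mem[0x27..0x2e] <- [9f 55 0c d2 40 43 2f 12]
query mem[0x29]=0x0c, mem[0x05]=0x64, mem[0x1f]=0x9f, mem[0x2a]=0xd2, mem[0x04]=0x10

MEM[0x29,0x05,0x1f,0x2a,0x04] = 0c 64 9f d2 10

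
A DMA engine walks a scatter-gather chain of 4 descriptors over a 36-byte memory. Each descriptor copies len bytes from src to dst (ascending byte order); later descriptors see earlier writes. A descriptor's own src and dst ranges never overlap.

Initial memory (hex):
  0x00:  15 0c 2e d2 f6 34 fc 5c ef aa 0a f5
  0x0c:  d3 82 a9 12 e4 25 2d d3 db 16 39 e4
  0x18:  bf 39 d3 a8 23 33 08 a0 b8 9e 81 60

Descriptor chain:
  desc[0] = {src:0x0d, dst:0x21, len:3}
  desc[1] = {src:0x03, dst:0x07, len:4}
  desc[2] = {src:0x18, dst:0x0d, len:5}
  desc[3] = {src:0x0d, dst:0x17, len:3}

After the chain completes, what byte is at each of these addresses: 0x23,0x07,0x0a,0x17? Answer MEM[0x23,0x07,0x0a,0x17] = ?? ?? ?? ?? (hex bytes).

[0] 0x0d->0x21 len=3 : 82 a9 12
[1] 0x03->0x07 len=4 : d2 f6 34 fc
[2] 0x18->0x0d len=5 : bf 39 d3 a8 23
[3] 0x0d->0x17 len=3 : bf 39 d3
query mem[0x23]=0x12, mem[0x07]=0xd2, mem[0x0a]=0xfc, mem[0x17]=0xbf

MEM[0x23,0x07,0x0a,0x17] = 12 d2 fc bf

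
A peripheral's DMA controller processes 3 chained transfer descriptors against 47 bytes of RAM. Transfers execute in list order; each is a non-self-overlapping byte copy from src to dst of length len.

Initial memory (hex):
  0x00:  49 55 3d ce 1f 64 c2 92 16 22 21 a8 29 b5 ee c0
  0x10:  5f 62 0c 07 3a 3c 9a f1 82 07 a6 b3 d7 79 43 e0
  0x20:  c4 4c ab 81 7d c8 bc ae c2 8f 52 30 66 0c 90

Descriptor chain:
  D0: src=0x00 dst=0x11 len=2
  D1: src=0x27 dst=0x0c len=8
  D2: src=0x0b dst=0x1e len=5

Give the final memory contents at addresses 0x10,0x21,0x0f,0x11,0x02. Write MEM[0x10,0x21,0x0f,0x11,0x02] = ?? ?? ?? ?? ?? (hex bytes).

#0 dst[0x11+2] := {0x49,0x55}
#1 dst[0x0c+8] := {0xae,0xc2,0x8f,0x52,0x30,0x66,0x0c,0x90}
#2 dst[0x1e+5] := {0xa8,0xae,0xc2,0x8f,0x52}
query mem[0x10]=0x30, mem[0x21]=0x8f, mem[0x0f]=0x52, mem[0x11]=0x66, mem[0x02]=0x3d

MEM[0x10,0x21,0x0f,0x11,0x02] = 30 8f 52 66 3d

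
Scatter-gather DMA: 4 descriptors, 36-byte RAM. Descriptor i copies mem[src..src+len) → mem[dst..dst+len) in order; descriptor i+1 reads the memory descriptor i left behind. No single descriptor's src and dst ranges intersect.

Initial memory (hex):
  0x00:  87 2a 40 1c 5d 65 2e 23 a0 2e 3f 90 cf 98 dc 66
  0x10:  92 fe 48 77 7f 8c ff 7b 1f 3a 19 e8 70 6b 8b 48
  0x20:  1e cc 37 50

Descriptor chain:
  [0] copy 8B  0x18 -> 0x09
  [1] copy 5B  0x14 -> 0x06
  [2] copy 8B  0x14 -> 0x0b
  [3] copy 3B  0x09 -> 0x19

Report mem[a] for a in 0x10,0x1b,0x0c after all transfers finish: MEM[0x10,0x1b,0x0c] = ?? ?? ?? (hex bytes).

MEM[0x10,0x1b,0x0c] = 3a 7f 8c

[0] 0x18->0x09 len=8 : 1f 3a 19 e8 70 6b 8b 48
[1] 0x14->0x06 len=5 : 7f 8c ff 7b 1f
[2] 0x14->0x0b len=8 : 7f 8c ff 7b 1f 3a 19 e8
[3] 0x09->0x19 len=3 : 7b 1f 7f
query mem[0x10]=0x3a, mem[0x1b]=0x7f, mem[0x0c]=0x8c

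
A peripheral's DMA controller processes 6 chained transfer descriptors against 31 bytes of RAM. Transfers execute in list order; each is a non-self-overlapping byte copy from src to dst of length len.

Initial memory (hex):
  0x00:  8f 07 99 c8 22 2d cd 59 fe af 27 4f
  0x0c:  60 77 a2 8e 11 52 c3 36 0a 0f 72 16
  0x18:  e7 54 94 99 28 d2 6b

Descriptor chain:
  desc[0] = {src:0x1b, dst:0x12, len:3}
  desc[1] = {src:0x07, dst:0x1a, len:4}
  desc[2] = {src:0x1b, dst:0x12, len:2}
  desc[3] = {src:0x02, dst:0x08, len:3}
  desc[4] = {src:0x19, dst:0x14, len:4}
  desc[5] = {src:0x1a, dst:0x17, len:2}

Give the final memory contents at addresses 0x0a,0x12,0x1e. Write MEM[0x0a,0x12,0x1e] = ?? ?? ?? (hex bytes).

MEM[0x0a,0x12,0x1e] = 22 fe 6b

D0: mem[0x12..0x14] <- [99 28 d2]
D1: mem[0x1a..0x1d] <- [59 fe af 27]
D2: mem[0x12..0x13] <- [fe af]
D3: mem[0x08..0x0a] <- [99 c8 22]
D4: mem[0x14..0x17] <- [54 59 fe af]
D5: mem[0x17..0x18] <- [59 fe]
query mem[0x0a]=0x22, mem[0x12]=0xfe, mem[0x1e]=0x6b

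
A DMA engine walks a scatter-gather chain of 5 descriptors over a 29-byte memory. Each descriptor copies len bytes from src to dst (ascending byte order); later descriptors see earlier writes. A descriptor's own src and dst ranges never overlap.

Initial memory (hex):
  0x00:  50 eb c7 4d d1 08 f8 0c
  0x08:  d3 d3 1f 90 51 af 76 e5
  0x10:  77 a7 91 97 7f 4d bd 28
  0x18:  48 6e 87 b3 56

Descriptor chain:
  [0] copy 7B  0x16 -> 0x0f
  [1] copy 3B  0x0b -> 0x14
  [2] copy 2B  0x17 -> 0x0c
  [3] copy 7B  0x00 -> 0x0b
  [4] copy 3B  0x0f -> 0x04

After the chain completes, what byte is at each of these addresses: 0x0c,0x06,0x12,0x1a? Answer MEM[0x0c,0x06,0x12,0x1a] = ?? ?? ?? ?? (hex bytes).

D0: mem[0x0f..0x15] <- [bd 28 48 6e 87 b3 56]
D1: mem[0x14..0x16] <- [90 51 af]
D2: mem[0x0c..0x0d] <- [28 48]
D3: mem[0x0b..0x11] <- [50 eb c7 4d d1 08 f8]
D4: mem[0x04..0x06] <- [d1 08 f8]
query mem[0x0c]=0xeb, mem[0x06]=0xf8, mem[0x12]=0x6e, mem[0x1a]=0x87

MEM[0x0c,0x06,0x12,0x1a] = eb f8 6e 87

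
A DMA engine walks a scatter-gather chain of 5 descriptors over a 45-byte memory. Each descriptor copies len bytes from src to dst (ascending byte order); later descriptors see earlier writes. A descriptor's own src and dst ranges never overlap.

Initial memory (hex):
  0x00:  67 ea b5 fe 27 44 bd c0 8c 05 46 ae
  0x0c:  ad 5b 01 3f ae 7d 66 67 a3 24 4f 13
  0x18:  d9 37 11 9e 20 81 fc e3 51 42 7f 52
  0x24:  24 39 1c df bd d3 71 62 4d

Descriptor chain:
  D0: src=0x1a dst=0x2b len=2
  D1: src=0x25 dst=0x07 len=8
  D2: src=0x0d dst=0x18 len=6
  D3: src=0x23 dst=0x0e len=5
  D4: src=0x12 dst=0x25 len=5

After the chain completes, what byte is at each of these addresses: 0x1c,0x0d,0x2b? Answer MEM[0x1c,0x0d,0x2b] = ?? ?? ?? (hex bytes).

  after D0: wrote 2B at 0x2b = 119e
  after D1: wrote 8B at 0x07 = 391cdfbdd371119e
  after D2: wrote 6B at 0x18 = 119e3fae7d66
  after D3: wrote 5B at 0x0e = 5224391cdf
  after D4: wrote 5B at 0x25 = df67a3244f
query mem[0x1c]=0x7d, mem[0x0d]=0x11, mem[0x2b]=0x11

MEM[0x1c,0x0d,0x2b] = 7d 11 11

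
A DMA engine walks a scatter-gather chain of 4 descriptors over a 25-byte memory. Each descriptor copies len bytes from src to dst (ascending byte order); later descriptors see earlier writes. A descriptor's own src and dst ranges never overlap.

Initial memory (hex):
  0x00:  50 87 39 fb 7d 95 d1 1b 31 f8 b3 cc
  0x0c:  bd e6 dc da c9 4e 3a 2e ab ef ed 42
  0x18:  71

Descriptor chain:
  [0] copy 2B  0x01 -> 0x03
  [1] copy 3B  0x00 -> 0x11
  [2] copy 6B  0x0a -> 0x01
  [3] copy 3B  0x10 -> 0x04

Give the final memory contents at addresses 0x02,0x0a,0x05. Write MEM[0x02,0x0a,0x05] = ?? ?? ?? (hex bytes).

D0: mem[0x03..0x04] <- [87 39]
D1: mem[0x11..0x13] <- [50 87 39]
D2: mem[0x01..0x06] <- [b3 cc bd e6 dc da]
D3: mem[0x04..0x06] <- [c9 50 87]
query mem[0x02]=0xcc, mem[0x0a]=0xb3, mem[0x05]=0x50

MEM[0x02,0x0a,0x05] = cc b3 50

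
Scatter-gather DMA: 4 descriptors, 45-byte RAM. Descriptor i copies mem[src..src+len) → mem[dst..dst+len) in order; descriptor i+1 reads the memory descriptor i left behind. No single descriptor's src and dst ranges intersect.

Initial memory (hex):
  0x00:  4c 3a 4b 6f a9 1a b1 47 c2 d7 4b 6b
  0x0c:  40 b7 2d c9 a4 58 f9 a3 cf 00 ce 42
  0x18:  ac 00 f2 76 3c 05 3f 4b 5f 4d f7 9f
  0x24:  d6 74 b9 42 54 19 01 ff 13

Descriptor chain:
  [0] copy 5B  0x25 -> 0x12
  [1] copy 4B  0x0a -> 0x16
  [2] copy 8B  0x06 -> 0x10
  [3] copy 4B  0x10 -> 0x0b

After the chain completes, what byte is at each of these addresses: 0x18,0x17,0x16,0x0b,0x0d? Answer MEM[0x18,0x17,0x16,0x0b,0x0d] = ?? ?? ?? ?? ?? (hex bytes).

MEM[0x18,0x17,0x16,0x0b,0x0d] = 40 b7 40 b1 c2

#0 dst[0x12+5] := {0x74,0xb9,0x42,0x54,0x19}
#1 dst[0x16+4] := {0x4b,0x6b,0x40,0xb7}
#2 dst[0x10+8] := {0xb1,0x47,0xc2,0xd7,0x4b,0x6b,0x40,0xb7}
#3 dst[0x0b+4] := {0xb1,0x47,0xc2,0xd7}
query mem[0x18]=0x40, mem[0x17]=0xb7, mem[0x16]=0x40, mem[0x0b]=0xb1, mem[0x0d]=0xc2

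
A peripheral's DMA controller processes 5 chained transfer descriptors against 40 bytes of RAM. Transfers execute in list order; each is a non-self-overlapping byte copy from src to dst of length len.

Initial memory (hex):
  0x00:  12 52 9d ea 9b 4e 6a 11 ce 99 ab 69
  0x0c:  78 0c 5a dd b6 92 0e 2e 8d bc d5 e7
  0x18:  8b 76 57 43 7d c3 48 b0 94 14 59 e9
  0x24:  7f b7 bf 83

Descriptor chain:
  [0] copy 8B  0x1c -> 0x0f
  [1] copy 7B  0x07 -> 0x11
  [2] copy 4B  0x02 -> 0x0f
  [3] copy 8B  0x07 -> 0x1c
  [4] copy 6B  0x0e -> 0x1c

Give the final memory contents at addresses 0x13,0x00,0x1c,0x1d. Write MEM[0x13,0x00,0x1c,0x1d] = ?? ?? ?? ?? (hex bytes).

MEM[0x13,0x00,0x1c,0x1d] = 99 12 5a 9d

D0: mem[0x0f..0x16] <- [7d c3 48 b0 94 14 59 e9]
D1: mem[0x11..0x17] <- [11 ce 99 ab 69 78 0c]
D2: mem[0x0f..0x12] <- [9d ea 9b 4e]
D3: mem[0x1c..0x23] <- [11 ce 99 ab 69 78 0c 5a]
D4: mem[0x1c..0x21] <- [5a 9d ea 9b 4e 99]
query mem[0x13]=0x99, mem[0x00]=0x12, mem[0x1c]=0x5a, mem[0x1d]=0x9d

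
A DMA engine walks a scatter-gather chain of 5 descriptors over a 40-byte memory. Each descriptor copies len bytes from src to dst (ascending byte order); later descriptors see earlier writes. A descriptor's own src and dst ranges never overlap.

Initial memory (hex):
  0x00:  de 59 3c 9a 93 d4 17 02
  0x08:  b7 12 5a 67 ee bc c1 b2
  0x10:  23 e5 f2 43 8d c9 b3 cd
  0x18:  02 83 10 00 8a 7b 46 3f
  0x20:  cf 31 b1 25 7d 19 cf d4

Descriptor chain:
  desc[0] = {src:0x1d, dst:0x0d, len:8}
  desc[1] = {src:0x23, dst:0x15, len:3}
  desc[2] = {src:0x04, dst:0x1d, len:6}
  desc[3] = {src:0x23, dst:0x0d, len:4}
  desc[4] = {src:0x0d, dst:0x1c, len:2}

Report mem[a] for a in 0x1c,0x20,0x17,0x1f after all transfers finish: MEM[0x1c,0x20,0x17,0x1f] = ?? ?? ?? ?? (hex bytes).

[0] 0x1d->0x0d len=8 : 7b 46 3f cf 31 b1 25 7d
[1] 0x23->0x15 len=3 : 25 7d 19
[2] 0x04->0x1d len=6 : 93 d4 17 02 b7 12
[3] 0x23->0x0d len=4 : 25 7d 19 cf
[4] 0x0d->0x1c len=2 : 25 7d
query mem[0x1c]=0x25, mem[0x20]=0x02, mem[0x17]=0x19, mem[0x1f]=0x17

MEM[0x1c,0x20,0x17,0x1f] = 25 02 19 17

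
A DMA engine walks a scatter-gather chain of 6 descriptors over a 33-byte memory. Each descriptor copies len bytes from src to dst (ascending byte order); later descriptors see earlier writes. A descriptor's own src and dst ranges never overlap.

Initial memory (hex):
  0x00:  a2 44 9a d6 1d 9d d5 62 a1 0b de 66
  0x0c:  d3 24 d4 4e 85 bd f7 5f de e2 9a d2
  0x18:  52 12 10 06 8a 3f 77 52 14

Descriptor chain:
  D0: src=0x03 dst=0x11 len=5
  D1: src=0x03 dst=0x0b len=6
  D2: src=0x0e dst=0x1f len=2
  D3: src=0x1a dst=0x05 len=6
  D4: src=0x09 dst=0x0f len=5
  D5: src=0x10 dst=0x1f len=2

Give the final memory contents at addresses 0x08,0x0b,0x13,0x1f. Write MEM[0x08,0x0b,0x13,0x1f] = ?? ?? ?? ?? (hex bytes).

  after D0: wrote 5B at 0x11 = d61d9dd562
  after D1: wrote 6B at 0x0b = d61d9dd562a1
  after D2: wrote 2B at 0x1f = d562
  after D3: wrote 6B at 0x05 = 10068a3f77d5
  after D4: wrote 5B at 0x0f = 77d5d61d9d
  after D5: wrote 2B at 0x1f = d5d6
query mem[0x08]=0x3f, mem[0x0b]=0xd6, mem[0x13]=0x9d, mem[0x1f]=0xd5

MEM[0x08,0x0b,0x13,0x1f] = 3f d6 9d d5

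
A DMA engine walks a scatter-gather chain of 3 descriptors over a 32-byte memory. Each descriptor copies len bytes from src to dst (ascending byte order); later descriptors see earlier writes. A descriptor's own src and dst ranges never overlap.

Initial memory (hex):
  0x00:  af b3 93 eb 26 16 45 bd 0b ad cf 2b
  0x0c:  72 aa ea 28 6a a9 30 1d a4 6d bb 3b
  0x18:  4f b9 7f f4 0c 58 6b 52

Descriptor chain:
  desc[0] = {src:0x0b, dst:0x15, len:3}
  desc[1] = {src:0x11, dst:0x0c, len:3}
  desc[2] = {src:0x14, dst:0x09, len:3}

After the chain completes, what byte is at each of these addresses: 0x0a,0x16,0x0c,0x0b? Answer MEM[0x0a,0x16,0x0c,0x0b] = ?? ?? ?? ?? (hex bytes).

#0 dst[0x15+3] := {0x2b,0x72,0xaa}
#1 dst[0x0c+3] := {0xa9,0x30,0x1d}
#2 dst[0x09+3] := {0xa4,0x2b,0x72}
query mem[0x0a]=0x2b, mem[0x16]=0x72, mem[0x0c]=0xa9, mem[0x0b]=0x72

MEM[0x0a,0x16,0x0c,0x0b] = 2b 72 a9 72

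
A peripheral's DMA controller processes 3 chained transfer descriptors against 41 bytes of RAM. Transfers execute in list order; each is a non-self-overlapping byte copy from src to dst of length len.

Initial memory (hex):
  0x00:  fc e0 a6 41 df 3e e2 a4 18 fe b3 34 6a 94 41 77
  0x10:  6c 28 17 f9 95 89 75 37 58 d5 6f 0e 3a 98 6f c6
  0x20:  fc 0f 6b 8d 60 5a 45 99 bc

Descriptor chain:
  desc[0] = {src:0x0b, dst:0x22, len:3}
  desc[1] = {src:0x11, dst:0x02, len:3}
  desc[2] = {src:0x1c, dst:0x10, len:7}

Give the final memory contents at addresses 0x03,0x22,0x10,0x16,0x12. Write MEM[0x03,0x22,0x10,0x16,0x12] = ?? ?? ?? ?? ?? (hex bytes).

#0 dst[0x22+3] := {0x34,0x6a,0x94}
#1 dst[0x02+3] := {0x28,0x17,0xf9}
#2 dst[0x10+7] := {0x3a,0x98,0x6f,0xc6,0xfc,0x0f,0x34}
query mem[0x03]=0x17, mem[0x22]=0x34, mem[0x10]=0x3a, mem[0x16]=0x34, mem[0x12]=0x6f

MEM[0x03,0x22,0x10,0x16,0x12] = 17 34 3a 34 6f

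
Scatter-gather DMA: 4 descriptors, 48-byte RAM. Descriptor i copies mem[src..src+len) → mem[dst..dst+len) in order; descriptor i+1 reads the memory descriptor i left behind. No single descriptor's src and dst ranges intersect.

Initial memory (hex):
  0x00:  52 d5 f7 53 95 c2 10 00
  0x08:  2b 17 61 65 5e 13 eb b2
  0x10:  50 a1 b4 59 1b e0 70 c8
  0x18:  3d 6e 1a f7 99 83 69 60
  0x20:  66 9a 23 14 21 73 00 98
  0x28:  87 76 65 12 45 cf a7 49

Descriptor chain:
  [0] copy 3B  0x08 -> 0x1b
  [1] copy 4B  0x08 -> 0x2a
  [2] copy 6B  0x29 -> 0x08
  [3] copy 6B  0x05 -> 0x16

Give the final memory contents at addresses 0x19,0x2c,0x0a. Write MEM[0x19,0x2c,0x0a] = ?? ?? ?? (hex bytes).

#0 dst[0x1b+3] := {0x2b,0x17,0x61}
#1 dst[0x2a+4] := {0x2b,0x17,0x61,0x65}
#2 dst[0x08+6] := {0x76,0x2b,0x17,0x61,0x65,0xa7}
#3 dst[0x16+6] := {0xc2,0x10,0x00,0x76,0x2b,0x17}
query mem[0x19]=0x76, mem[0x2c]=0x61, mem[0x0a]=0x17

MEM[0x19,0x2c,0x0a] = 76 61 17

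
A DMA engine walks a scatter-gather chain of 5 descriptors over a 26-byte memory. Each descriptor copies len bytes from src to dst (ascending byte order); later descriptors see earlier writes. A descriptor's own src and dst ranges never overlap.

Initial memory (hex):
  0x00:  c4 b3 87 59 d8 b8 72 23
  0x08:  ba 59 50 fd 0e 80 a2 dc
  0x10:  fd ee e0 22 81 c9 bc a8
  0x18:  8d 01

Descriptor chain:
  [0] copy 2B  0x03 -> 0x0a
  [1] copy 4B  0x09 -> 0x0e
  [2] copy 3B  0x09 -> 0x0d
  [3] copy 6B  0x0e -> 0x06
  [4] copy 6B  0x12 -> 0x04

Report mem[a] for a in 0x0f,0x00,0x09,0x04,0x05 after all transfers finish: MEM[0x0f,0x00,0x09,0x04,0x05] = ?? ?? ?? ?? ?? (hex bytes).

MEM[0x0f,0x00,0x09,0x04,0x05] = d8 c4 a8 e0 22

D0: mem[0x0a..0x0b] <- [59 d8]
D1: mem[0x0e..0x11] <- [59 59 d8 0e]
D2: mem[0x0d..0x0f] <- [59 59 d8]
D3: mem[0x06..0x0b] <- [59 d8 d8 0e e0 22]
D4: mem[0x04..0x09] <- [e0 22 81 c9 bc a8]
query mem[0x0f]=0xd8, mem[0x00]=0xc4, mem[0x09]=0xa8, mem[0x04]=0xe0, mem[0x05]=0x22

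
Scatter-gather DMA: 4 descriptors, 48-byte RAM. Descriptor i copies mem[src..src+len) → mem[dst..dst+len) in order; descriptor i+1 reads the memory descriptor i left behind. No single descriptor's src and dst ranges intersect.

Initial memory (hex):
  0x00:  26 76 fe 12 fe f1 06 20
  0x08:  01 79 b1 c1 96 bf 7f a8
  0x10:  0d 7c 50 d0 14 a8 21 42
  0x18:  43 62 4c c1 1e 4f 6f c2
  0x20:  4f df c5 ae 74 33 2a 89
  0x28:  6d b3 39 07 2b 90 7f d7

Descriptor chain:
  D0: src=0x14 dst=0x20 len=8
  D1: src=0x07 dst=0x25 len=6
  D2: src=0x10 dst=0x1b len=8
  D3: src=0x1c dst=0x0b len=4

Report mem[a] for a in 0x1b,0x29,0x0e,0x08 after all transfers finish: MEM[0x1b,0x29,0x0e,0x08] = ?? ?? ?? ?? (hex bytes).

  after D0: wrote 8B at 0x20 = 14a8214243624cc1
  after D1: wrote 6B at 0x25 = 200179b1c196
  after D2: wrote 8B at 0x1b = 0d7c50d014a82142
  after D3: wrote 4B at 0x0b = 7c50d014
query mem[0x1b]=0x0d, mem[0x29]=0xc1, mem[0x0e]=0x14, mem[0x08]=0x01

MEM[0x1b,0x29,0x0e,0x08] = 0d c1 14 01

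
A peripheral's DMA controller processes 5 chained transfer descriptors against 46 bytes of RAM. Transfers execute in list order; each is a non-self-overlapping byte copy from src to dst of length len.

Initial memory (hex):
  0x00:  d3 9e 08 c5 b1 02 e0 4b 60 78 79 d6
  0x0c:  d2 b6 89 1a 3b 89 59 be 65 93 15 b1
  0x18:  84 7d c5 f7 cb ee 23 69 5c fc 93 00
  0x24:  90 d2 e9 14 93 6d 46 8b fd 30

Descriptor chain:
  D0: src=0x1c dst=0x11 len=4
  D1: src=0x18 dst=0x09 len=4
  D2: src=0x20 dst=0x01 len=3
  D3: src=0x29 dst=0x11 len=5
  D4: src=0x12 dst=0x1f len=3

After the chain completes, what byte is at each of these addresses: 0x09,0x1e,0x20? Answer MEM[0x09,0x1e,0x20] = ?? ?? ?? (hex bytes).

MEM[0x09,0x1e,0x20] = 84 23 8b

D0: mem[0x11..0x14] <- [cb ee 23 69]
D1: mem[0x09..0x0c] <- [84 7d c5 f7]
D2: mem[0x01..0x03] <- [5c fc 93]
D3: mem[0x11..0x15] <- [6d 46 8b fd 30]
D4: mem[0x1f..0x21] <- [46 8b fd]
query mem[0x09]=0x84, mem[0x1e]=0x23, mem[0x20]=0x8b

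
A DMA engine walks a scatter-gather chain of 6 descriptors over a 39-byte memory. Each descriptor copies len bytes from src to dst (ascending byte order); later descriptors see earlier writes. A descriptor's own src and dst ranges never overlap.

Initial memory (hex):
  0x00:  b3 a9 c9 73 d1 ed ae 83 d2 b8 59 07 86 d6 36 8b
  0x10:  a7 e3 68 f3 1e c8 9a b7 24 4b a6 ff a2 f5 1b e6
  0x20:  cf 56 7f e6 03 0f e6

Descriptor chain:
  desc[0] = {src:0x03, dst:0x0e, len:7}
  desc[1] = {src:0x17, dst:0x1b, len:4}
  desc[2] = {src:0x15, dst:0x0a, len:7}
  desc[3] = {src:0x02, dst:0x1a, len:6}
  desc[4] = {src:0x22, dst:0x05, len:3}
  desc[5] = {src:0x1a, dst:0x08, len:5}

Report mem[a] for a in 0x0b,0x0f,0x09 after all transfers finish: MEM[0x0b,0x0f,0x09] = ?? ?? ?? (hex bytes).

[0] 0x03->0x0e len=7 : 73 d1 ed ae 83 d2 b8
[1] 0x17->0x1b len=4 : b7 24 4b a6
[2] 0x15->0x0a len=7 : c8 9a b7 24 4b a6 b7
[3] 0x02->0x1a len=6 : c9 73 d1 ed ae 83
[4] 0x22->0x05 len=3 : 7f e6 03
[5] 0x1a->0x08 len=5 : c9 73 d1 ed ae
query mem[0x0b]=0xed, mem[0x0f]=0xa6, mem[0x09]=0x73

MEM[0x0b,0x0f,0x09] = ed a6 73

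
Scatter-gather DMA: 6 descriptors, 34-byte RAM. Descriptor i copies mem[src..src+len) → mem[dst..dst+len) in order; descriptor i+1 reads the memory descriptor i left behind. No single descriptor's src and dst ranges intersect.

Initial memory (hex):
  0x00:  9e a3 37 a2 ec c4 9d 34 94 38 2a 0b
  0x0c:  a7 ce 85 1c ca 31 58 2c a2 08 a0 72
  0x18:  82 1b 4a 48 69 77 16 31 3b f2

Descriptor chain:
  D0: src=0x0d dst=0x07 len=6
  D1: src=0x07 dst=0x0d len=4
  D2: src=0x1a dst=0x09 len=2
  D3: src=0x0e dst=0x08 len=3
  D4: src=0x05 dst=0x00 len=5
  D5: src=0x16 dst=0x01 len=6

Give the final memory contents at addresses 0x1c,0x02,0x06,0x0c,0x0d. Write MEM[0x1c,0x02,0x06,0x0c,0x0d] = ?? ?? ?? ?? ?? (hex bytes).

#0 dst[0x07+6] := {0xce,0x85,0x1c,0xca,0x31,0x58}
#1 dst[0x0d+4] := {0xce,0x85,0x1c,0xca}
#2 dst[0x09+2] := {0x4a,0x48}
#3 dst[0x08+3] := {0x85,0x1c,0xca}
#4 dst[0x00+5] := {0xc4,0x9d,0xce,0x85,0x1c}
#5 dst[0x01+6] := {0xa0,0x72,0x82,0x1b,0x4a,0x48}
query mem[0x1c]=0x69, mem[0x02]=0x72, mem[0x06]=0x48, mem[0x0c]=0x58, mem[0x0d]=0xce

MEM[0x1c,0x02,0x06,0x0c,0x0d] = 69 72 48 58 ce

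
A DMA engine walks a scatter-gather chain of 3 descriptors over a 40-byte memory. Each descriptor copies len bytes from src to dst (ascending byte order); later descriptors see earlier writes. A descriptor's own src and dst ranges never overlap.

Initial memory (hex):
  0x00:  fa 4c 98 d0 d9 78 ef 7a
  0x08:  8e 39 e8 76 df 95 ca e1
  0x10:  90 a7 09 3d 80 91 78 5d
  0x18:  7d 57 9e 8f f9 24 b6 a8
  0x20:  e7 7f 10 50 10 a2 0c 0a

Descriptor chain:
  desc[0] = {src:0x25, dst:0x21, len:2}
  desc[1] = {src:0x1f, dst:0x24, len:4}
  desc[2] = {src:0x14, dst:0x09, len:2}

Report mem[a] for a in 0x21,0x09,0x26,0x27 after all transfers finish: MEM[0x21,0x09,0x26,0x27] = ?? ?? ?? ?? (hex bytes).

[0] 0x25->0x21 len=2 : a2 0c
[1] 0x1f->0x24 len=4 : a8 e7 a2 0c
[2] 0x14->0x09 len=2 : 80 91
query mem[0x21]=0xa2, mem[0x09]=0x80, mem[0x26]=0xa2, mem[0x27]=0x0c

MEM[0x21,0x09,0x26,0x27] = a2 80 a2 0c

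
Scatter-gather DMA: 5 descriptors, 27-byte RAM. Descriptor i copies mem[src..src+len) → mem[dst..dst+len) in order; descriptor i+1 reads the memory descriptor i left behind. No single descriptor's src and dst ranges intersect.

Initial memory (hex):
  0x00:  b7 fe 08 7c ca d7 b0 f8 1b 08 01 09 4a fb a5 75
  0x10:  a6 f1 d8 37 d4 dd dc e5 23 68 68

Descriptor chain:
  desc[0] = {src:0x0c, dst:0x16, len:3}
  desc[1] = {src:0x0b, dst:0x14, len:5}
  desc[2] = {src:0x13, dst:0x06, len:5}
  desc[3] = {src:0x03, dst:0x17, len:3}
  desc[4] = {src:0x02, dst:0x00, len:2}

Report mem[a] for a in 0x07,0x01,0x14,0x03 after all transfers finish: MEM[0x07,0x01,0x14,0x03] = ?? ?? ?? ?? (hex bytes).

  after D0: wrote 3B at 0x16 = 4afba5
  after D1: wrote 5B at 0x14 = 094afba575
  after D2: wrote 5B at 0x06 = 37094afba5
  after D3: wrote 3B at 0x17 = 7ccad7
  after D4: wrote 2B at 0x00 = 087c
query mem[0x07]=0x09, mem[0x01]=0x7c, mem[0x14]=0x09, mem[0x03]=0x7c

MEM[0x07,0x01,0x14,0x03] = 09 7c 09 7c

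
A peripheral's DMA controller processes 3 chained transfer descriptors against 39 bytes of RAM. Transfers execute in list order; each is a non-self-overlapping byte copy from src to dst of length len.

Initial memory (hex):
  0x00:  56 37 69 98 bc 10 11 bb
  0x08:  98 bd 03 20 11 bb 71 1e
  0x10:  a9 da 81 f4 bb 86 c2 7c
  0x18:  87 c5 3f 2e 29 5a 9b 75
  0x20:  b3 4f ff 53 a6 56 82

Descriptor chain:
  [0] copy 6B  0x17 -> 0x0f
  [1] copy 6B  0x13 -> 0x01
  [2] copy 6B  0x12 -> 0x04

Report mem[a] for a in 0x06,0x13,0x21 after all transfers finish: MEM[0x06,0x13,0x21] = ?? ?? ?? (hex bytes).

  after D0: wrote 6B at 0x0f = 7c87c53f2e29
  after D1: wrote 6B at 0x01 = 2e2986c27c87
  after D2: wrote 6B at 0x04 = 3f2e2986c27c
query mem[0x06]=0x29, mem[0x13]=0x2e, mem[0x21]=0x4f

MEM[0x06,0x13,0x21] = 29 2e 4f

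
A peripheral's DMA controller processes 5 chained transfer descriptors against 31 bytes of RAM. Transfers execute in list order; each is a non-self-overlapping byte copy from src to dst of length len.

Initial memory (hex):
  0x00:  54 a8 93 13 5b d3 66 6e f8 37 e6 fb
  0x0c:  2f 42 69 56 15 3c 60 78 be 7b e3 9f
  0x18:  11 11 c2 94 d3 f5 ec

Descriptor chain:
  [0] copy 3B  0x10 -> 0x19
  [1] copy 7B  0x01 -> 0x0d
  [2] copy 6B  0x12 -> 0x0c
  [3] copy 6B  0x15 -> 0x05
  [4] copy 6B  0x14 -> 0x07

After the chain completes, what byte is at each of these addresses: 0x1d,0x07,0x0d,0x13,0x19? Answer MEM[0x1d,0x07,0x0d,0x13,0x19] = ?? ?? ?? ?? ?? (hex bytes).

MEM[0x1d,0x07,0x0d,0x13,0x19] = f5 be 6e 6e 15

#0 dst[0x19+3] := {0x15,0x3c,0x60}
#1 dst[0x0d+7] := {0xa8,0x93,0x13,0x5b,0xd3,0x66,0x6e}
#2 dst[0x0c+6] := {0x66,0x6e,0xbe,0x7b,0xe3,0x9f}
#3 dst[0x05+6] := {0x7b,0xe3,0x9f,0x11,0x15,0x3c}
#4 dst[0x07+6] := {0xbe,0x7b,0xe3,0x9f,0x11,0x15}
query mem[0x1d]=0xf5, mem[0x07]=0xbe, mem[0x0d]=0x6e, mem[0x13]=0x6e, mem[0x19]=0x15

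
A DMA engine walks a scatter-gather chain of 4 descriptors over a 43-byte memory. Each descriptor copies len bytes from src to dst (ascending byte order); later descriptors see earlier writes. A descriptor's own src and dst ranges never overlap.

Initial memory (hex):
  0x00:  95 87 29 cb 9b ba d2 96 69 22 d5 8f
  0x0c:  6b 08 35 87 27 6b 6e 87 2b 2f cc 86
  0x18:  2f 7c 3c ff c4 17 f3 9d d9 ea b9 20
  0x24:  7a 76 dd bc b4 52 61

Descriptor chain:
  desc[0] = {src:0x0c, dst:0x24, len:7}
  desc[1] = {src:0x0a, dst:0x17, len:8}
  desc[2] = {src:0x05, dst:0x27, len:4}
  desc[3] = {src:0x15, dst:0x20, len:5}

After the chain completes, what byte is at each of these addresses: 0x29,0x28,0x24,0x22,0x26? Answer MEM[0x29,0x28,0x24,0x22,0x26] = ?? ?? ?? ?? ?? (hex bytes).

  after D0: wrote 7B at 0x24 = 6b083587276b6e
  after D1: wrote 8B at 0x17 = d58f6b083587276b
  after D2: wrote 4B at 0x27 = bad29669
  after D3: wrote 5B at 0x20 = 2fccd58f6b
query mem[0x29]=0x96, mem[0x28]=0xd2, mem[0x24]=0x6b, mem[0x22]=0xd5, mem[0x26]=0x35

MEM[0x29,0x28,0x24,0x22,0x26] = 96 d2 6b d5 35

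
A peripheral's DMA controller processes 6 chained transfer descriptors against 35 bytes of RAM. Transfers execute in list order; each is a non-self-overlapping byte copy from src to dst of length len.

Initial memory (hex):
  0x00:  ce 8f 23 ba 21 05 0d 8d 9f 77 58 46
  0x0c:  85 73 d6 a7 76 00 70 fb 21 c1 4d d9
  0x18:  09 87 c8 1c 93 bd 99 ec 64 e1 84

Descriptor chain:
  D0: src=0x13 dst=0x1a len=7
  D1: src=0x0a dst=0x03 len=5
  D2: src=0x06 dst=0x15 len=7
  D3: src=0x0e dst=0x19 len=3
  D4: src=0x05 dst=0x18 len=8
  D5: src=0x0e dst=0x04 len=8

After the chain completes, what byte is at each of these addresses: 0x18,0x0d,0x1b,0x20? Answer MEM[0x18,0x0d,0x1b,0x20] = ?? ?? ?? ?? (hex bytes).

D0: mem[0x1a..0x20] <- [fb 21 c1 4d d9 09 87]
D1: mem[0x03..0x07] <- [58 46 85 73 d6]
D2: mem[0x15..0x1b] <- [73 d6 9f 77 58 46 85]
D3: mem[0x19..0x1b] <- [d6 a7 76]
D4: mem[0x18..0x1f] <- [85 73 d6 9f 77 58 46 85]
D5: mem[0x04..0x0b] <- [d6 a7 76 00 70 fb 21 73]
query mem[0x18]=0x85, mem[0x0d]=0x73, mem[0x1b]=0x9f, mem[0x20]=0x87

MEM[0x18,0x0d,0x1b,0x20] = 85 73 9f 87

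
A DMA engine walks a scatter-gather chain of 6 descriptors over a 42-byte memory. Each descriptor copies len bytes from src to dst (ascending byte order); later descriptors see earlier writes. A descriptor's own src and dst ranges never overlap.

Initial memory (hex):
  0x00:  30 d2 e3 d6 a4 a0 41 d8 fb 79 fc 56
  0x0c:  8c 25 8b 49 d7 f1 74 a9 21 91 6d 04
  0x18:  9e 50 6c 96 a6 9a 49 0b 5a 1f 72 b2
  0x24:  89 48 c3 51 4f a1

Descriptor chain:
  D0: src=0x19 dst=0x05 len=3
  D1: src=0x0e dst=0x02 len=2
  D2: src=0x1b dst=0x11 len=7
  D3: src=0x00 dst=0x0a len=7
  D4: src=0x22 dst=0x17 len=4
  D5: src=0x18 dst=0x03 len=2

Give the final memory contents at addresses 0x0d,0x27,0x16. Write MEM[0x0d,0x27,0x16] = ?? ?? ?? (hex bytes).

MEM[0x0d,0x27,0x16] = 49 51 5a

#0 dst[0x05+3] := {0x50,0x6c,0x96}
#1 dst[0x02+2] := {0x8b,0x49}
#2 dst[0x11+7] := {0x96,0xa6,0x9a,0x49,0x0b,0x5a,0x1f}
#3 dst[0x0a+7] := {0x30,0xd2,0x8b,0x49,0xa4,0x50,0x6c}
#4 dst[0x17+4] := {0x72,0xb2,0x89,0x48}
#5 dst[0x03+2] := {0xb2,0x89}
query mem[0x0d]=0x49, mem[0x27]=0x51, mem[0x16]=0x5a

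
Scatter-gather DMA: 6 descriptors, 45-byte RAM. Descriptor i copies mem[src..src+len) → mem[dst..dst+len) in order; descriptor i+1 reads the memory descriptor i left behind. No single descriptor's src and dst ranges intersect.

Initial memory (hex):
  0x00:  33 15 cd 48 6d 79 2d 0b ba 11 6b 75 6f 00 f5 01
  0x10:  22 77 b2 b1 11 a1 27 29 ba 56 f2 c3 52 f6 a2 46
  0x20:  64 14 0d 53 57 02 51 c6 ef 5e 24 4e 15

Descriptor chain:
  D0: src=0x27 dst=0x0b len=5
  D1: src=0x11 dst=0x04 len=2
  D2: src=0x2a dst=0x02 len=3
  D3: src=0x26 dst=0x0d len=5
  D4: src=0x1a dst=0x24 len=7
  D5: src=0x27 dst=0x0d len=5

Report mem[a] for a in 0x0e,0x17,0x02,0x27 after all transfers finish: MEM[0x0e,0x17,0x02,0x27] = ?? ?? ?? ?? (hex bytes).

MEM[0x0e,0x17,0x02,0x27] = a2 29 24 f6

D0: mem[0x0b..0x0f] <- [c6 ef 5e 24 4e]
D1: mem[0x04..0x05] <- [77 b2]
D2: mem[0x02..0x04] <- [24 4e 15]
D3: mem[0x0d..0x11] <- [51 c6 ef 5e 24]
D4: mem[0x24..0x2a] <- [f2 c3 52 f6 a2 46 64]
D5: mem[0x0d..0x11] <- [f6 a2 46 64 4e]
query mem[0x0e]=0xa2, mem[0x17]=0x29, mem[0x02]=0x24, mem[0x27]=0xf6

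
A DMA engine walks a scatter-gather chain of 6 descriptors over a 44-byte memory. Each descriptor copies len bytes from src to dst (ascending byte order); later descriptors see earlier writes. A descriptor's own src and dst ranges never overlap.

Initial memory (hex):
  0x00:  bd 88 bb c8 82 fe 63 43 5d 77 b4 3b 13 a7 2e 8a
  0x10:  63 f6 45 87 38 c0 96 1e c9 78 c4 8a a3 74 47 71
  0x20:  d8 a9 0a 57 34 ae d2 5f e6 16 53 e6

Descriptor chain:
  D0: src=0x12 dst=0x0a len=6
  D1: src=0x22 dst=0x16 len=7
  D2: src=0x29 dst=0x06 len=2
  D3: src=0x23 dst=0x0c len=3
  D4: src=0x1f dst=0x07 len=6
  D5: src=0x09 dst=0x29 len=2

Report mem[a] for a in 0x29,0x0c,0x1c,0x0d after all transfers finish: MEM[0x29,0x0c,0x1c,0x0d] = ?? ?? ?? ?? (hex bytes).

MEM[0x29,0x0c,0x1c,0x0d] = a9 34 e6 34

[0] 0x12->0x0a len=6 : 45 87 38 c0 96 1e
[1] 0x22->0x16 len=7 : 0a 57 34 ae d2 5f e6
[2] 0x29->0x06 len=2 : 16 53
[3] 0x23->0x0c len=3 : 57 34 ae
[4] 0x1f->0x07 len=6 : 71 d8 a9 0a 57 34
[5] 0x09->0x29 len=2 : a9 0a
query mem[0x29]=0xa9, mem[0x0c]=0x34, mem[0x1c]=0xe6, mem[0x0d]=0x34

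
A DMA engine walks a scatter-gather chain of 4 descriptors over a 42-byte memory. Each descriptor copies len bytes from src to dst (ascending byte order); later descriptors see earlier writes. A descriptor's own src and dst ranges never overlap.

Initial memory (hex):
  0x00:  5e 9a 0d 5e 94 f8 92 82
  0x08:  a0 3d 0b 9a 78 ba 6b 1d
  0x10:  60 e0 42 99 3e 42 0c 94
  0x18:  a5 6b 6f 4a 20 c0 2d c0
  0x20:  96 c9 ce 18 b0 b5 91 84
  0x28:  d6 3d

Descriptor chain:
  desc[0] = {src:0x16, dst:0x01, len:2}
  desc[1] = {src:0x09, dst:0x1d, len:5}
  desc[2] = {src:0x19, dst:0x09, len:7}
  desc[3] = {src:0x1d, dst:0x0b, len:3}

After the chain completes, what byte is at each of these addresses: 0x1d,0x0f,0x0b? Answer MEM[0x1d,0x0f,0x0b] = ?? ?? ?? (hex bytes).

#0 dst[0x01+2] := {0x0c,0x94}
#1 dst[0x1d+5] := {0x3d,0x0b,0x9a,0x78,0xba}
#2 dst[0x09+7] := {0x6b,0x6f,0x4a,0x20,0x3d,0x0b,0x9a}
#3 dst[0x0b+3] := {0x3d,0x0b,0x9a}
query mem[0x1d]=0x3d, mem[0x0f]=0x9a, mem[0x0b]=0x3d

MEM[0x1d,0x0f,0x0b] = 3d 9a 3d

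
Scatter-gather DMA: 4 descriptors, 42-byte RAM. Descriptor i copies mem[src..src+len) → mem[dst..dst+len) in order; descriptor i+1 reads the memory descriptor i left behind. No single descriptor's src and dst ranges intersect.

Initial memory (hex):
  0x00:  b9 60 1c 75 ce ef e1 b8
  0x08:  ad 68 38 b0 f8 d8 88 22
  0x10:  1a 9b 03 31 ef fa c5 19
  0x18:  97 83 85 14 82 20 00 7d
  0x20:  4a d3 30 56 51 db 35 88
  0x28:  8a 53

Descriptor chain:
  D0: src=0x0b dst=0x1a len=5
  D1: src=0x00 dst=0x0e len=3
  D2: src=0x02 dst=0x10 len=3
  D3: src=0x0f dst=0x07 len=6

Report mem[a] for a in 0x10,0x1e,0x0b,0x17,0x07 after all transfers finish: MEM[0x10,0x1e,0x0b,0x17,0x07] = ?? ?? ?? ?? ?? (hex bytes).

MEM[0x10,0x1e,0x0b,0x17,0x07] = 1c 22 31 19 60

  after D0: wrote 5B at 0x1a = b0f8d88822
  after D1: wrote 3B at 0x0e = b9601c
  after D2: wrote 3B at 0x10 = 1c75ce
  after D3: wrote 6B at 0x07 = 601c75ce31ef
query mem[0x10]=0x1c, mem[0x1e]=0x22, mem[0x0b]=0x31, mem[0x17]=0x19, mem[0x07]=0x60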